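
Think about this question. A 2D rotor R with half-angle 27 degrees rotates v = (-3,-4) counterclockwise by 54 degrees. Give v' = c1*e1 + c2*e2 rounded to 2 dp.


Rotor R = cos(27deg) - sin(27deg)*e12
Rotation angle theta = 2 * 27 = 54 degrees
v' = R*v*~R rotates v by theta.
cos(54deg) = 0.5878, sin(54deg) = 0.8090
v'_1 = -3*cos(54deg) - (-4)*sin(54deg)
= -3*0.5878 - (-4)*0.8090
= 1.47
v'_2 = -3*sin(54deg) + (-4)*cos(54deg)
= -3*0.8090 + (-4)*0.5878
= -4.78
v' = 1.47*e1 - 4.78*e2


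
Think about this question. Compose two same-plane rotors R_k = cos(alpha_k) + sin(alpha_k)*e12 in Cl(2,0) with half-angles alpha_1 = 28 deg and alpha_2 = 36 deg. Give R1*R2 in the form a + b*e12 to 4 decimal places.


Same-plane rotors commute and their half-angles add:
R1*R2 = cos(a1 + a2) + sin(a1 + a2)*e12.
a1 + a2 = 28 + 36 = 64 deg
cos(64 deg) = 0.4384
sin(64 deg) = 0.8988
R1*R2 = 0.4384 + 0.8988*e12


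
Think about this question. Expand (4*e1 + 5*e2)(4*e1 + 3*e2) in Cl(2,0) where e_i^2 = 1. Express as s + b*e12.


Expand: (4*e1 + 5*e2)(4*e1 + 3*e2)
= 4*4*e1e1 + 4*3*e1e2 + 5*4*e2e1 + 5*3*e2e2
Using e1^2 = e2^2 = 1, e2e1 = -e1e2:
Scalar part s = 4*4 + 5*3 = 16 + 15 = 31
Bivector part b = 4*3 - 5*4 = 12 - 20 = -8
uv = 31 - 8*e12


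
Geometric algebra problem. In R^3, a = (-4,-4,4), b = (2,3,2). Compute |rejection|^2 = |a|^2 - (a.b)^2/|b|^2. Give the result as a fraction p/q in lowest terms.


|a|^2 = (-4)^2 + (-4)^2 + 4^2 = 48
|b|^2 = 2^2 + 3^2 + 2^2 = 17
a . b = (-4)*2 + (-4)*3 + 4*2 = -12
(a.b)^2 = (-12)^2 = 144
|rej|^2 = 48 - 144/17
= (816 - 144)/17
= 672/17
In lowest terms: 672/17


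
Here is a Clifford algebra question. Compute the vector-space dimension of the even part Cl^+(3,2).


Even subalgebra dimension = 2^(n-1)
n = 3 + 2 = 5
2^(5 - 1) = 2^4 = 16
Verification: sum of C(5,k) for even k = 1 + 10 + 5 = 16
Result = 16


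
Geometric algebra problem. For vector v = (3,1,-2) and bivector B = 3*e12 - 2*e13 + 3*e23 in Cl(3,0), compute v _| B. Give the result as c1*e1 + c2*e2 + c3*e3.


Left contraction v _| B = <vB>_1 (grade-1 part of the geometric product vB).
Using e1_|e12 = e2, e2_|e12 = -e1, e1_|e13 = e3, e3_|e13 = -e1, e2_|e23 = e3, e3_|e23 = -e2:
e1 coeff: -v2*b12 - v3*b13 = -(1)*(3) - (-2)*(-2) = -7
e2 coeff: v1*b12 - v3*b23 = (3)*(3) - (-2)*(3) = 15
e3 coeff: v1*b13 + v2*b23 = (3)*(-2) + (1)*(3) = -3
v _| B = -7*e1 + 15*e2 - 3*e3


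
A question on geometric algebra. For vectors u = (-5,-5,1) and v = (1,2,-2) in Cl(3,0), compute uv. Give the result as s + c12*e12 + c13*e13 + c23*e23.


In Cl(3,0): e_i^2 = 1, e_ie_j = -e_je_i for i != j.
Scalar part = u . v = (-5)*1 + (-5)*2 + 1*(-2)
= -5 + (-10) + (-2) = -17
e12 coeff = (-5)*2 - (-5)*1 = -10 - (-5) = -5
e13 coeff = (-5)*(-2) - 1*1 = 10 - 1 = 9
e23 coeff = (-5)*(-2) - 1*2 = 10 - 2 = 8
uv = -17 - 5*e12 + 9*e13 + 8*e23


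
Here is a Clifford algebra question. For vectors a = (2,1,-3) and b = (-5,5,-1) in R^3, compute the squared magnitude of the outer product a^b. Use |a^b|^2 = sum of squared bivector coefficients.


a wedge b = (a1*b2 - a2*b1)*e12 + (a1*b3 - a3*b1)*e13 + (a2*b3 - a3*b2)*e23
e12 coeff: 2*5 - 1*(-5) = 10 - (-5) = 15
e13 coeff: 2*(-1) - (-3)*(-5) = -2 - 15 = -17
e23 coeff: 1*(-1) - (-3)*5 = -1 - (-15) = 14
|a wedge b|^2 = 15^2 + (-17)^2 + 14^2
= 225 + 289 + 196
= 710


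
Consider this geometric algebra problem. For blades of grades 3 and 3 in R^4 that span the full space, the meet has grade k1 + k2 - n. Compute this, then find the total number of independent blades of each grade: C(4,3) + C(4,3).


Meet grade = grade(A) + grade(B) - n
= 3 + 3 - 4 = 2
C(4,3) = 4
C(4,3) = 4
dim_A + dim_B = 4 + 4 = 8


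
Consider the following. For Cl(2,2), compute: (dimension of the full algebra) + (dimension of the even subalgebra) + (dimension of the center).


n = 2 + 2 = 4
Total dim = 2^4 = 16
Even subalgebra dim = 2^3 = 8
n is even, so center dim = 1
Sum = 16 + 8 + 1 = 25


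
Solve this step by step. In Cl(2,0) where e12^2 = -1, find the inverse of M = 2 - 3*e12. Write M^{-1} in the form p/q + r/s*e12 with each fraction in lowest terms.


M = 2 - 3*e12, where e12^2 = -1.
Since M commutes with its reverse ~M = a - b*e12, M * ~M = a^2 - b^2*e12^2 = a^2 + b^2.
So M^{-1} = ~M / (a^2 + b^2) = (a - b*e12)/(a^2 + b^2).
a^2 + b^2 = 4 + 9 = 13
Scalar part = 2/13 = 2/13
Bivector coeff = 3/13 = 3/13
M^{-1} = 2/13 + 3/13*e12


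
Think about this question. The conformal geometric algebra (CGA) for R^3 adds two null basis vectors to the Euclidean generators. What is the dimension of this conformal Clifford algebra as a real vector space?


The conformal model of R^3 uses Cl(4,1): the 3 Euclidean generators plus two extra orthogonal generators e+ (e+^2 = +1) and e- (e-^2 = -1), from which the null vectors e0, einf are built.
Number of generators m = 3 + 2 = 5.
dim Cl(p,q) = 2^m = 2^5 = 32


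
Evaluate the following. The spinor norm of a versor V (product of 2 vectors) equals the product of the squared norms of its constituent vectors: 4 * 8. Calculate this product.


Spinor norm N(V) = |v1|^2 * |v2|^2 * ... * |v2|^2
= 4 * 8
Running product: 4, 32
N(V) = 32


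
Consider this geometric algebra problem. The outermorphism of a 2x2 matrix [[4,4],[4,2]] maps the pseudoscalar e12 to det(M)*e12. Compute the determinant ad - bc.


The outermorphism of a linear map f sends e1^e2 to f(e1)^f(e2).
f(e1) = 4*e1 + 4*e2
f(e2) = 4*e1 + 2*e2
f(e1) ^ f(e2) = (4*e1 + 4*e2) ^ (4*e1 + 2*e2)
= 4*2*e12 + 4*4*e21
= (8 - 16)*e12
= -8*e12
Coefficient = -8


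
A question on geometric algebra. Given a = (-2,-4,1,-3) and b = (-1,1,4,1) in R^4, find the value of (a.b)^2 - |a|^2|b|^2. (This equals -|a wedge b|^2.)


a . b = (-2)*(-1) + (-4)*1 + 1*4 + (-3)*1
= 2 + (-4) + 4 + (-3) = -1
|a|^2 = (-2)^2 + (-4)^2 + 1^2 + (-3)^2 = 30
|b|^2 = (-1)^2 + 1^2 + 4^2 + 1^2 = 19
(a.b)^2 = (-1)^2 = 1
|a|^2 * |b|^2 = 30 * 19 = 570
Result = 1 - 570 = -569


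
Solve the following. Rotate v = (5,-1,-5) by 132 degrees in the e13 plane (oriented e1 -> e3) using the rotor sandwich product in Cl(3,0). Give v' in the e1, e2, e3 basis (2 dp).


Rotor R = cos(66deg) - sin(66deg)*e13
Rotation angle theta = 2 * 66 = 132 degrees in the e13 plane (e1 -> e3).
The component perpendicular to the plane (e2) is invariant: v'_2 = v2 = -1.00
cos(132deg) = -0.6691, sin(132deg) = 0.7431
v'_1 = v1*cos(theta) - v3*sin(theta) = 5*(-0.6691) - (-5)*0.7431 = 0.37
v'_3 = v1*sin(theta) + v3*cos(theta) = 5*0.7431 + (-5)*(-0.6691) = 7.06
v' = 0.37*e1 - 1.00*e2 + 7.06*e3


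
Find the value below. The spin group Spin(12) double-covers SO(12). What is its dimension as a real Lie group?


Spin(n) double-covers SO(n); both have Lie algebra so(n) of dimension n(n-1)/2.
n = 12
n(n-1) = 12 * 11 = 132
dim Spin(12) = 132/2 = 66


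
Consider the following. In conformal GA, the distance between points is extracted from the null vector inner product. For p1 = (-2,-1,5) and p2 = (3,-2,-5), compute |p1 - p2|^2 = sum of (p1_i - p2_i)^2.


p1 - p2 = (-5, 1, 10)
|p1 - p2|^2 = (-5)^2 + 1^2 + 10^2
= 25 + 1 + 100
= 126


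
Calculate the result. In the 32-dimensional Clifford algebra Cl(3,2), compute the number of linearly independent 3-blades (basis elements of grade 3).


Number of grade-k basis blades in Cl(p,q) with n = p + q is C(n, k).
n = 3 + 2 = 5
C(5, 3) = 5! / (3! * 2!)
= 120 / (6 * 2)
= 10


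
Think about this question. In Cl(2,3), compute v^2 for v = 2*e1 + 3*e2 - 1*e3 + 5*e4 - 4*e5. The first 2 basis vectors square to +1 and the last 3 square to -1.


v^2 = sum of c_i^2 * e_i^2
Positive signature terms (e_i^2 = +1): 2^2 + 3^2 = 13
Negative signature terms (e_j^2 = -1): (-1)^2 + 5^2 + (-4)^2 = 42
v^2 = 13 - 42 = -29


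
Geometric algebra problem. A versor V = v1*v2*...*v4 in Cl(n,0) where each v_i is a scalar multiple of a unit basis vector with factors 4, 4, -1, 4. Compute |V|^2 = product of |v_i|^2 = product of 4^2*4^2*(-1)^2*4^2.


Each vector v_i has |v_i|^2 = s_i^2
Squared scales: 4^2 = 16, 4^2 = 16, (-1)^2 = 1, 4^2 = 16
|V|^2 = 16 * 16 * 1 * 16
= 4096


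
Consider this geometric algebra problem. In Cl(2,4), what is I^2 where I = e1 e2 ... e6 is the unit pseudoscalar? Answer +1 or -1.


The pseudoscalar I = e1...e_n (product of all n generators) of Cl(p,q) satisfies I^2 = (-1)^(q + n(n-1)/2).
p = 2, q = 4, n = p + q = 6
n(n-1)/2 = 6 * 5 / 2 = 15
Exponent = q + n(n-1)/2 = 4 + 15 = 19
I^2 = (-1)^19 = -1


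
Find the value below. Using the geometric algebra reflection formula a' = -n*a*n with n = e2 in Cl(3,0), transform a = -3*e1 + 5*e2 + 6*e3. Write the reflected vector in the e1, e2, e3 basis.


Reflection formula: a' = -n*a*n, with n = e2 (unit vector, n^2 = 1).
For reflection through hyperplane perp to e2:
The component along e2 flips sign, others stay.
a = (-3, 5, 6)
a' = (-3, -5, 6)
a' = -3*e1 - 5*e2 + 6*e3


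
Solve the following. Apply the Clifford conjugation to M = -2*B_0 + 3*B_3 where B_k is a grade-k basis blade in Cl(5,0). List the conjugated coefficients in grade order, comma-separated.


Clifford conjugate sign for grade k: (-1)^(k(k+1)/2)
Grade 0: (-1)^(0*1/2) = (-1)^0 = 1, coeff -2 -> -2
Grade 3: (-1)^(3*4/2) = (-1)^6 = 1, coeff 3 -> 3
Conjugated coefficients: -2, 3


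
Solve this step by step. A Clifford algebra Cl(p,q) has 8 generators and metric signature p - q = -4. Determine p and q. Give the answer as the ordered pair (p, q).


We need p + q = 8 and p - q = -4.
Adding: 2p = 8 + (-4) = 4, so p = 2.
Then q = 8 - 2 = 6.
(p, q) = (2, 6)


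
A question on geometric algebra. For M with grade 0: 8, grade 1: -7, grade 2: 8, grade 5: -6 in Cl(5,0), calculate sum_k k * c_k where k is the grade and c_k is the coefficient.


Grade-weighted sum = sum of grade_k * coefficient_k
0*8 = 0
1*(-7) = -7
2*8 = 16
5*(-6) = -30
Total = 0 + (-7) + 16 + (-30) = -21


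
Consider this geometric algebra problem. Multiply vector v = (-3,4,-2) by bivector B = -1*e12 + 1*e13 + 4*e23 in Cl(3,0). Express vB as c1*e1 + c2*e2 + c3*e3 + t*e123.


vB has grade-1 (vector) and grade-3 (trivector) parts: vB = (v _| B) + (v ^ B).
Vector part <vB>_1:
  e1: -v2*b12 - v3*b13 = -(4)*(-1) - (-2)*(1) = 6
  e2: v1*b12 - v3*b23 = (-3)*(-1) - (-2)*(4) = 11
  e3: v1*b13 + v2*b23 = (-3)*(1) + (4)*(4) = 13
Trivector part <vB>_3:
  e123: v1*b23 - v2*b13 + v3*b12 = (-3)*(4) - (4)*(1) + (-2)*(-1) = -14
vB = 6*e1 + 11*e2 + 13*e3 - 14*e123


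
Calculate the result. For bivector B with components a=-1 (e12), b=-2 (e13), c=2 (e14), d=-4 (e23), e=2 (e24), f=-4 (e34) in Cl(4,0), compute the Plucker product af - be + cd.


Plucker relation: af - be + cd
a*f = (-1)*(-4) = 4
b*e = (-2)*2 = -4
c*d = 2*(-4) = -8
af - be + cd = 4 - (-4) + (-8)
= 0


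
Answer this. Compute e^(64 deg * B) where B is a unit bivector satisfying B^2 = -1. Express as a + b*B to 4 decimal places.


For a unit bivector B with B^2 = -1, the exponential series gives
e^(theta*B) = cos(theta) + sin(theta)*B (the GA analogue of Euler's formula).
theta = 64 degrees = 1.117011 rad
cos(64 deg) = 0.4384
sin(64 deg) = 0.8988
exp(theta*B) = 0.4384 + 0.8988*B


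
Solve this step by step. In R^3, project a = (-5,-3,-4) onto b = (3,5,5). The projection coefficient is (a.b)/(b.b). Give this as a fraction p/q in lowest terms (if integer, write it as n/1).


Projection coefficient = (a . b) / (b . b)
a . b = (-5)*3 + (-3)*5 + (-4)*5
= -15 + (-15) + (-20) = -50
b . b = 3^2 + 5^2 + 5^2
= 9 + 25 + 25 = 59
Coefficient = -50/59
In lowest terms: -50/59


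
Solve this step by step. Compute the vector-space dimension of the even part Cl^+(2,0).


Even subalgebra dimension = 2^(n-1)
n = 2 + 0 = 2
2^(2 - 1) = 2^1 = 2
Verification: sum of C(2,k) for even k = 1 + 1 = 2
Result = 2


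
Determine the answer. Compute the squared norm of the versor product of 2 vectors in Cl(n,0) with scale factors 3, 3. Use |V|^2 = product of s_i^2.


Each vector v_i has |v_i|^2 = s_i^2
Squared scales: 3^2 = 9, 3^2 = 9
|V|^2 = 9 * 9
= 81


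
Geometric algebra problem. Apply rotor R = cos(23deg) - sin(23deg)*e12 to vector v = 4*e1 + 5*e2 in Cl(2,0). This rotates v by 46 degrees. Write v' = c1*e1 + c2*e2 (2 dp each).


Rotor R = cos(23deg) - sin(23deg)*e12
Rotation angle theta = 2 * 23 = 46 degrees
v' = R*v*~R rotates v by theta.
cos(46deg) = 0.6947, sin(46deg) = 0.7193
v'_1 = 4*cos(46deg) - 5*sin(46deg)
= 4*0.6947 - 5*0.7193
= -0.82
v'_2 = 4*sin(46deg) + 5*cos(46deg)
= 4*0.7193 + 5*0.6947
= 6.35
v' = -0.82*e1 + 6.35*e2


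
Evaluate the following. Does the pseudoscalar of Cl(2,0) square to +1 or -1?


The pseudoscalar I = e1...e_n (product of all n generators) of Cl(p,q) satisfies I^2 = (-1)^(q + n(n-1)/2).
p = 2, q = 0, n = p + q = 2
n(n-1)/2 = 2 * 1 / 2 = 1
Exponent = q + n(n-1)/2 = 0 + 1 = 1
I^2 = (-1)^1 = -1


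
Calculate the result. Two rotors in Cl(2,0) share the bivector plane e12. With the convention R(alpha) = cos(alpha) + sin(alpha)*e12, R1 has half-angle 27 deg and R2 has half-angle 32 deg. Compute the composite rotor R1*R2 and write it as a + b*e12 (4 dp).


Same-plane rotors commute and their half-angles add:
R1*R2 = cos(a1 + a2) + sin(a1 + a2)*e12.
a1 + a2 = 27 + 32 = 59 deg
cos(59 deg) = 0.5150
sin(59 deg) = 0.8572
R1*R2 = 0.5150 + 0.8572*e12


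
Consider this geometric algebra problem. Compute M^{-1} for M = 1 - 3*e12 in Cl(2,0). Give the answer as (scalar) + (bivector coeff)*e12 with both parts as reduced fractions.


M = 1 - 3*e12, where e12^2 = -1.
Since M commutes with its reverse ~M = a - b*e12, M * ~M = a^2 - b^2*e12^2 = a^2 + b^2.
So M^{-1} = ~M / (a^2 + b^2) = (a - b*e12)/(a^2 + b^2).
a^2 + b^2 = 1 + 9 = 10
Scalar part = 1/10 = 1/10
Bivector coeff = 3/10 = 3/10
M^{-1} = 1/10 + 3/10*e12


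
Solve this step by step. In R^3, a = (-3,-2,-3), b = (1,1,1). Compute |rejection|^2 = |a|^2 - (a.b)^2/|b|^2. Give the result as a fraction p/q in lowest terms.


|a|^2 = (-3)^2 + (-2)^2 + (-3)^2 = 22
|b|^2 = 1^2 + 1^2 + 1^2 = 3
a . b = (-3)*1 + (-2)*1 + (-3)*1 = -8
(a.b)^2 = (-8)^2 = 64
|rej|^2 = 22 - 64/3
= (66 - 64)/3
= 2/3
In lowest terms: 2/3


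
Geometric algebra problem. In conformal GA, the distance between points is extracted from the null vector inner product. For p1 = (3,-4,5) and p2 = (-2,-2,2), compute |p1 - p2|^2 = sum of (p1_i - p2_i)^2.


p1 - p2 = (5, -2, 3)
|p1 - p2|^2 = 5^2 + (-2)^2 + 3^2
= 25 + 4 + 9
= 38


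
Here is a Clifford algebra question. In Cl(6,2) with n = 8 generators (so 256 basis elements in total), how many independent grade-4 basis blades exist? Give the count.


Number of grade-k basis blades in Cl(p,q) with n = p + q is C(n, k).
n = 6 + 2 = 8
C(8, 4) = 8! / (4! * 4!)
= 40320 / (24 * 24)
= 70


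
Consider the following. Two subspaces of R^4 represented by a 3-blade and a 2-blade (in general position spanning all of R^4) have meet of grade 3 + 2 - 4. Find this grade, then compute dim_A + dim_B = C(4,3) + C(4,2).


Meet grade = grade(A) + grade(B) - n
= 3 + 2 - 4 = 1
C(4,3) = 4
C(4,2) = 6
dim_A + dim_B = 4 + 6 = 10


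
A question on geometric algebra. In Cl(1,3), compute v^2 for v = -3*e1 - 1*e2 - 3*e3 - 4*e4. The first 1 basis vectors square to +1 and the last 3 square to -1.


v^2 = sum of c_i^2 * e_i^2
Positive signature terms (e_i^2 = +1): (-3)^2 = 9
Negative signature terms (e_j^2 = -1): (-1)^2 + (-3)^2 + (-4)^2 = 26
v^2 = 9 - 26 = -17


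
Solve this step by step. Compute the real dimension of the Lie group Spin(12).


Spin(n) double-covers SO(n); both have Lie algebra so(n) of dimension n(n-1)/2.
n = 12
n(n-1) = 12 * 11 = 132
dim Spin(12) = 132/2 = 66


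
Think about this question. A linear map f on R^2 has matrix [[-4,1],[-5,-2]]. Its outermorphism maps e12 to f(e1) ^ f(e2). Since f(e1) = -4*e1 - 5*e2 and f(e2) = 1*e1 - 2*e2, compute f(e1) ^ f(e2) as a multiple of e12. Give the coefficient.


The outermorphism of a linear map f sends e1^e2 to f(e1)^f(e2).
f(e1) = -4*e1 - 5*e2
f(e2) = 1*e1 - 2*e2
f(e1) ^ f(e2) = (-4*e1 - 5*e2) ^ (1*e1 - 2*e2)
= (-4)*(-2)*e12 + (-5)*1*e21
= (8 - (-5))*e12
= 13*e12
Coefficient = 13


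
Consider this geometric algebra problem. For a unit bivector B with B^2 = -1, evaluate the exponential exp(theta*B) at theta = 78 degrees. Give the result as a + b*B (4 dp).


For a unit bivector B with B^2 = -1, the exponential series gives
e^(theta*B) = cos(theta) + sin(theta)*B (the GA analogue of Euler's formula).
theta = 78 degrees = 1.361357 rad
cos(78 deg) = 0.2079
sin(78 deg) = 0.9781
exp(theta*B) = 0.2079 + 0.9781*B


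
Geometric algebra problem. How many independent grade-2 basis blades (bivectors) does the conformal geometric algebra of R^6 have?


The conformal model of R^6 uses Cl(7,1) with m = 6 + 2 = 8 generators.
Number of grade-2 blades = C(m, 2) = C(8, 2)
= 8*7/2 = 28


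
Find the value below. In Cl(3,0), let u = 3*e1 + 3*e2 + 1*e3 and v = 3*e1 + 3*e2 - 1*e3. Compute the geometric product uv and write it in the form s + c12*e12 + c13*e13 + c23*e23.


In Cl(3,0): e_i^2 = 1, e_ie_j = -e_je_i for i != j.
Scalar part = u . v = 3*3 + 3*3 + 1*(-1)
= 9 + 9 + (-1) = 17
e12 coeff = 3*3 - 3*3 = 9 - 9 = 0
e13 coeff = 3*(-1) - 1*3 = -3 - 3 = -6
e23 coeff = 3*(-1) - 1*3 = -3 - 3 = -6
uv = 17 + 0*e12 - 6*e13 - 6*e23


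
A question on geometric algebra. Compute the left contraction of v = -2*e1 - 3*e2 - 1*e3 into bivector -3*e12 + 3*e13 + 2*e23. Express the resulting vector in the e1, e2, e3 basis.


Left contraction v _| B = <vB>_1 (grade-1 part of the geometric product vB).
Using e1_|e12 = e2, e2_|e12 = -e1, e1_|e13 = e3, e3_|e13 = -e1, e2_|e23 = e3, e3_|e23 = -e2:
e1 coeff: -v2*b12 - v3*b13 = -(-3)*(-3) - (-1)*(3) = -6
e2 coeff: v1*b12 - v3*b23 = (-2)*(-3) - (-1)*(2) = 8
e3 coeff: v1*b13 + v2*b23 = (-2)*(3) + (-3)*(2) = -12
v _| B = -6*e1 + 8*e2 - 12*e3


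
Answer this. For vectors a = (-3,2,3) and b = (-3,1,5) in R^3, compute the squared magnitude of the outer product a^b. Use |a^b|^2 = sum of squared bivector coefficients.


a wedge b = (a1*b2 - a2*b1)*e12 + (a1*b3 - a3*b1)*e13 + (a2*b3 - a3*b2)*e23
e12 coeff: (-3)*1 - 2*(-3) = -3 - (-6) = 3
e13 coeff: (-3)*5 - 3*(-3) = -15 - (-9) = -6
e23 coeff: 2*5 - 3*1 = 10 - 3 = 7
|a wedge b|^2 = 3^2 + (-6)^2 + 7^2
= 9 + 36 + 49
= 94


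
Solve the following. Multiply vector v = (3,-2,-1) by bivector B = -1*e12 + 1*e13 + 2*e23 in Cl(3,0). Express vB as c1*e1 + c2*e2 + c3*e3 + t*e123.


vB has grade-1 (vector) and grade-3 (trivector) parts: vB = (v _| B) + (v ^ B).
Vector part <vB>_1:
  e1: -v2*b12 - v3*b13 = -(-2)*(-1) - (-1)*(1) = -1
  e2: v1*b12 - v3*b23 = (3)*(-1) - (-1)*(2) = -1
  e3: v1*b13 + v2*b23 = (3)*(1) + (-2)*(2) = -1
Trivector part <vB>_3:
  e123: v1*b23 - v2*b13 + v3*b12 = (3)*(2) - (-2)*(1) + (-1)*(-1) = 9
vB = -1*e1 - 1*e2 - 1*e3 + 9*e123


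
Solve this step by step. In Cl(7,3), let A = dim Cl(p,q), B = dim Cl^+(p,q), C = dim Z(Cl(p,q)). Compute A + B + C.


n = 7 + 3 = 10
Total dim = 2^10 = 1024
Even subalgebra dim = 2^9 = 512
n is even, so center dim = 1
Sum = 1024 + 512 + 1 = 1537


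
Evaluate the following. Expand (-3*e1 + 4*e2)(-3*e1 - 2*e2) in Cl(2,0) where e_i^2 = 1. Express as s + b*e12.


Expand: (-3*e1 + 4*e2)(-3*e1 - 2*e2)
= (-3)*(-3)*e1e1 + (-3)*(-2)*e1e2 + 4*(-3)*e2e1 + 4*(-2)*e2e2
Using e1^2 = e2^2 = 1, e2e1 = -e1e2:
Scalar part s = (-3)*(-3) + 4*(-2) = 9 + (-8) = 1
Bivector part b = (-3)*(-2) - 4*(-3) = 6 - (-12) = 18
uv = 1 + 18*e12


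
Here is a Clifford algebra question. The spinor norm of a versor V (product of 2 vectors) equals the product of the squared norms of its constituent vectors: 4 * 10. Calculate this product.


Spinor norm N(V) = |v1|^2 * |v2|^2 * ... * |v2|^2
= 4 * 10
Running product: 4, 40
N(V) = 40


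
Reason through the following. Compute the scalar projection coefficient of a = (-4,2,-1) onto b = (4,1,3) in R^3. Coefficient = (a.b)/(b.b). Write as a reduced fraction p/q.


Projection coefficient = (a . b) / (b . b)
a . b = (-4)*4 + 2*1 + (-1)*3
= -16 + 2 + (-3) = -17
b . b = 4^2 + 1^2 + 3^2
= 16 + 1 + 9 = 26
Coefficient = -17/26
In lowest terms: -17/26


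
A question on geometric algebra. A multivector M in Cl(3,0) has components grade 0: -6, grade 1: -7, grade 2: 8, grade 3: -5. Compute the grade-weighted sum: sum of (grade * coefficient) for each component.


Grade-weighted sum = sum of grade_k * coefficient_k
0*(-6) = 0
1*(-7) = -7
2*8 = 16
3*(-5) = -15
Total = 0 + (-7) + 16 + (-15) = -6


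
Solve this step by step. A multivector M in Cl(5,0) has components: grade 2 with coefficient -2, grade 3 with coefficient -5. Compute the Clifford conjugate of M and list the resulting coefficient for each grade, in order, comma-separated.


Clifford conjugate sign for grade k: (-1)^(k(k+1)/2)
Grade 2: (-1)^(2*3/2) = (-1)^3 = -1, coeff -2 -> 2
Grade 3: (-1)^(3*4/2) = (-1)^6 = 1, coeff -5 -> -5
Conjugated coefficients: 2, -5


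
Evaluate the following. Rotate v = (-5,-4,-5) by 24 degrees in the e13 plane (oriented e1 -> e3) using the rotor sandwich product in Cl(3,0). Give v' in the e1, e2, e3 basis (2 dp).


Rotor R = cos(12deg) - sin(12deg)*e13
Rotation angle theta = 2 * 12 = 24 degrees in the e13 plane (e1 -> e3).
The component perpendicular to the plane (e2) is invariant: v'_2 = v2 = -4.00
cos(24deg) = 0.9135, sin(24deg) = 0.4067
v'_1 = v1*cos(theta) - v3*sin(theta) = -5*0.9135 - (-5)*0.4067 = -2.53
v'_3 = v1*sin(theta) + v3*cos(theta) = -5*0.4067 + (-5)*0.9135 = -6.60
v' = -2.53*e1 - 4.00*e2 - 6.60*e3


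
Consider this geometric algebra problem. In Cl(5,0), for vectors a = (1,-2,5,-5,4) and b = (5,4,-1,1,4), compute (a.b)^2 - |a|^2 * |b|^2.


a . b = 1*5 + (-2)*4 + 5*(-1) + (-5)*1 + 4*4
= 5 + (-8) + (-5) + (-5) + 16 = 3
|a|^2 = 1^2 + (-2)^2 + 5^2 + (-5)^2 + 4^2 = 71
|b|^2 = 5^2 + 4^2 + (-1)^2 + 1^2 + 4^2 = 59
(a.b)^2 = 3^2 = 9
|a|^2 * |b|^2 = 71 * 59 = 4189
Result = 9 - 4189 = -4180


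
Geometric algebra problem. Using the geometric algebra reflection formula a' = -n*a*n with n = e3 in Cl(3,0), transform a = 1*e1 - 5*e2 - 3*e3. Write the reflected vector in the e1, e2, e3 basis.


Reflection formula: a' = -n*a*n, with n = e3 (unit vector, n^2 = 1).
For reflection through hyperplane perp to e3:
The component along e3 flips sign, others stay.
a = (1, -5, -3)
a' = (1, -5, 3)
a' = 1*e1 - 5*e2 + 3*e3


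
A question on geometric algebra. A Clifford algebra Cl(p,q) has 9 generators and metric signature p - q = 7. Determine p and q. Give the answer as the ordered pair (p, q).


We need p + q = 9 and p - q = 7.
Adding: 2p = 9 + 7 = 16, so p = 8.
Then q = 9 - 8 = 1.
(p, q) = (8, 1)


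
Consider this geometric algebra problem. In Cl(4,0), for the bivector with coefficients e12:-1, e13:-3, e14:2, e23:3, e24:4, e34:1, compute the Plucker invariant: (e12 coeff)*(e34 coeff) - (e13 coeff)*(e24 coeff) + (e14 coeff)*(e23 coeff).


Plucker relation: af - be + cd
a*f = (-1)*1 = -1
b*e = (-3)*4 = -12
c*d = 2*3 = 6
af - be + cd = -1 - (-12) + 6
= 17


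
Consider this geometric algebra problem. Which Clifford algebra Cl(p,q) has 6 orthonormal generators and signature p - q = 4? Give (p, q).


We need p + q = 6 and p - q = 4.
Adding: 2p = 6 + 4 = 10, so p = 5.
Then q = 6 - 5 = 1.
(p, q) = (5, 1)


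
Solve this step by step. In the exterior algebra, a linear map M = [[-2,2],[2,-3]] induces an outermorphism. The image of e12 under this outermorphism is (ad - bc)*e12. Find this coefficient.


The outermorphism of a linear map f sends e1^e2 to f(e1)^f(e2).
f(e1) = -2*e1 + 2*e2
f(e2) = 2*e1 - 3*e2
f(e1) ^ f(e2) = (-2*e1 + 2*e2) ^ (2*e1 - 3*e2)
= (-2)*(-3)*e12 + 2*2*e21
= (6 - 4)*e12
= 2*e12
Coefficient = 2


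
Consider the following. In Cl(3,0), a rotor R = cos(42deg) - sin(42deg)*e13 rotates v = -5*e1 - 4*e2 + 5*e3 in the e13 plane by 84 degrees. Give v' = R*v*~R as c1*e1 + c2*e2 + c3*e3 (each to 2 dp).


Rotor R = cos(42deg) - sin(42deg)*e13
Rotation angle theta = 2 * 42 = 84 degrees in the e13 plane (e1 -> e3).
The component perpendicular to the plane (e2) is invariant: v'_2 = v2 = -4.00
cos(84deg) = 0.1045, sin(84deg) = 0.9945
v'_1 = v1*cos(theta) - v3*sin(theta) = -5*0.1045 - 5*0.9945 = -5.50
v'_3 = v1*sin(theta) + v3*cos(theta) = -5*0.9945 + 5*0.1045 = -4.45
v' = -5.50*e1 - 4.00*e2 - 4.45*e3


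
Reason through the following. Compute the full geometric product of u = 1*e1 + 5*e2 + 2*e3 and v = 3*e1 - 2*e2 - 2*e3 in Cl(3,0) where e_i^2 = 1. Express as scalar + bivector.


In Cl(3,0): e_i^2 = 1, e_ie_j = -e_je_i for i != j.
Scalar part = u . v = 1*3 + 5*(-2) + 2*(-2)
= 3 + (-10) + (-4) = -11
e12 coeff = 1*(-2) - 5*3 = -2 - 15 = -17
e13 coeff = 1*(-2) - 2*3 = -2 - 6 = -8
e23 coeff = 5*(-2) - 2*(-2) = -10 - (-4) = -6
uv = -11 - 17*e12 - 8*e13 - 6*e23


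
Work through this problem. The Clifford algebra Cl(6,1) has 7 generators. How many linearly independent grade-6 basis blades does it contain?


Number of grade-k basis blades in Cl(p,q) with n = p + q is C(n, k).
n = 6 + 1 = 7
C(7, 6) = 7! / (6! * 1!)
= 5040 / (720 * 1)
= 7


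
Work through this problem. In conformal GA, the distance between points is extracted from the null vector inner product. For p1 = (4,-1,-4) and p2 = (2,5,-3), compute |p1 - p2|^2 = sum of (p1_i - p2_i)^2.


p1 - p2 = (2, -6, -1)
|p1 - p2|^2 = 2^2 + (-6)^2 + (-1)^2
= 4 + 36 + 1
= 41


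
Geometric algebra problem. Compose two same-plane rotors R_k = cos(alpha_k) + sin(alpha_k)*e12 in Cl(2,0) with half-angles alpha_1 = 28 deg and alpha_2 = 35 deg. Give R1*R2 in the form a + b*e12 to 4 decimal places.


Same-plane rotors commute and their half-angles add:
R1*R2 = cos(a1 + a2) + sin(a1 + a2)*e12.
a1 + a2 = 28 + 35 = 63 deg
cos(63 deg) = 0.4540
sin(63 deg) = 0.8910
R1*R2 = 0.4540 + 0.8910*e12


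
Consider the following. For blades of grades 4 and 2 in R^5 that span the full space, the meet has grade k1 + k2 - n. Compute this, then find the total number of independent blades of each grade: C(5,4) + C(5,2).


Meet grade = grade(A) + grade(B) - n
= 4 + 2 - 5 = 1
C(5,4) = 5
C(5,2) = 10
dim_A + dim_B = 5 + 10 = 15


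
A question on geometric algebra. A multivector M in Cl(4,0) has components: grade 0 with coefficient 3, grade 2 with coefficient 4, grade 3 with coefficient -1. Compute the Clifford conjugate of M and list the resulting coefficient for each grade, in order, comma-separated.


Clifford conjugate sign for grade k: (-1)^(k(k+1)/2)
Grade 0: (-1)^(0*1/2) = (-1)^0 = 1, coeff 3 -> 3
Grade 2: (-1)^(2*3/2) = (-1)^3 = -1, coeff 4 -> -4
Grade 3: (-1)^(3*4/2) = (-1)^6 = 1, coeff -1 -> -1
Conjugated coefficients: 3, -4, -1


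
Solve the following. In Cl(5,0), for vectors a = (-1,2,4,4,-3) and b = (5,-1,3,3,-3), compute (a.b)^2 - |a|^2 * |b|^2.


a . b = (-1)*5 + 2*(-1) + 4*3 + 4*3 + (-3)*(-3)
= -5 + (-2) + 12 + 12 + 9 = 26
|a|^2 = (-1)^2 + 2^2 + 4^2 + 4^2 + (-3)^2 = 46
|b|^2 = 5^2 + (-1)^2 + 3^2 + 3^2 + (-3)^2 = 53
(a.b)^2 = 26^2 = 676
|a|^2 * |b|^2 = 46 * 53 = 2438
Result = 676 - 2438 = -1762


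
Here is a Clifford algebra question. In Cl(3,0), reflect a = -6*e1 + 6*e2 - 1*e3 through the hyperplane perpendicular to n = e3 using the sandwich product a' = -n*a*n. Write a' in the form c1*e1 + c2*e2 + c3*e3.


Reflection formula: a' = -n*a*n, with n = e3 (unit vector, n^2 = 1).
For reflection through hyperplane perp to e3:
The component along e3 flips sign, others stay.
a = (-6, 6, -1)
a' = (-6, 6, 1)
a' = -6*e1 + 6*e2 + 1*e3


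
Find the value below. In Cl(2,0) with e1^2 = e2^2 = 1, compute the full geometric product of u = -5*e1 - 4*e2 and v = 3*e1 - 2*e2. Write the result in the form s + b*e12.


Expand: (-5*e1 - 4*e2)(3*e1 - 2*e2)
= (-5)*3*e1e1 + (-5)*(-2)*e1e2 + (-4)*3*e2e1 + (-4)*(-2)*e2e2
Using e1^2 = e2^2 = 1, e2e1 = -e1e2:
Scalar part s = (-5)*3 + (-4)*(-2) = -15 + 8 = -7
Bivector part b = (-5)*(-2) - (-4)*3 = 10 - (-12) = 22
uv = -7 + 22*e12


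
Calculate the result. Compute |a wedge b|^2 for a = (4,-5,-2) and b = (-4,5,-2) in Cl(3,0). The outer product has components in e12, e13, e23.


a wedge b = (a1*b2 - a2*b1)*e12 + (a1*b3 - a3*b1)*e13 + (a2*b3 - a3*b2)*e23
e12 coeff: 4*5 - (-5)*(-4) = 20 - 20 = 0
e13 coeff: 4*(-2) - (-2)*(-4) = -8 - 8 = -16
e23 coeff: (-5)*(-2) - (-2)*5 = 10 - (-10) = 20
|a wedge b|^2 = 0^2 + (-16)^2 + 20^2
= 0 + 256 + 400
= 656


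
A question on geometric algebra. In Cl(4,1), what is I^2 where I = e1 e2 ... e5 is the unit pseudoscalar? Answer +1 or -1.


The pseudoscalar I = e1...e_n (product of all n generators) of Cl(p,q) satisfies I^2 = (-1)^(q + n(n-1)/2).
p = 4, q = 1, n = p + q = 5
n(n-1)/2 = 5 * 4 / 2 = 10
Exponent = q + n(n-1)/2 = 1 + 10 = 11
I^2 = (-1)^11 = -1


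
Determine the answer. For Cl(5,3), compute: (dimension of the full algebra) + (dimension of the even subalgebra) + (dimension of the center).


n = 5 + 3 = 8
Total dim = 2^8 = 256
Even subalgebra dim = 2^7 = 128
n is even, so center dim = 1
Sum = 256 + 128 + 1 = 385


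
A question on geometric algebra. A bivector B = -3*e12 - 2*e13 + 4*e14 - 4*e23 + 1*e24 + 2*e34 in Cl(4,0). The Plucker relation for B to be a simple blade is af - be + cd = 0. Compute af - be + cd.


Plucker relation: af - be + cd
a*f = (-3)*2 = -6
b*e = (-2)*1 = -2
c*d = 4*(-4) = -16
af - be + cd = -6 - (-2) + (-16)
= -20


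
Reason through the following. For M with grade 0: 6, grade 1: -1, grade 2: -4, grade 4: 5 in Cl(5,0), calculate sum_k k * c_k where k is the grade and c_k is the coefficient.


Grade-weighted sum = sum of grade_k * coefficient_k
0*6 = 0
1*(-1) = -1
2*(-4) = -8
4*5 = 20
Total = 0 + (-1) + (-8) + 20 = 11


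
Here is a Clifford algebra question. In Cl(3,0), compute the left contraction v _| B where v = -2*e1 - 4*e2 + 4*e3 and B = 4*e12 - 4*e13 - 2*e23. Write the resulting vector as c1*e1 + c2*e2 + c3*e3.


Left contraction v _| B = <vB>_1 (grade-1 part of the geometric product vB).
Using e1_|e12 = e2, e2_|e12 = -e1, e1_|e13 = e3, e3_|e13 = -e1, e2_|e23 = e3, e3_|e23 = -e2:
e1 coeff: -v2*b12 - v3*b13 = -(-4)*(4) - (4)*(-4) = 32
e2 coeff: v1*b12 - v3*b23 = (-2)*(4) - (4)*(-2) = 0
e3 coeff: v1*b13 + v2*b23 = (-2)*(-4) + (-4)*(-2) = 16
v _| B = 32*e1 + 0*e2 + 16*e3


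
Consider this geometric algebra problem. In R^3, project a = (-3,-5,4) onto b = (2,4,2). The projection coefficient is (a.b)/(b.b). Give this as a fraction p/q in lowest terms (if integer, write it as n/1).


Projection coefficient = (a . b) / (b . b)
a . b = (-3)*2 + (-5)*4 + 4*2
= -6 + (-20) + 8 = -18
b . b = 2^2 + 4^2 + 2^2
= 4 + 16 + 4 = 24
Coefficient = -18/24
In lowest terms: -3/4


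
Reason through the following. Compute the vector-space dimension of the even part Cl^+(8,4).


Even subalgebra dimension = 2^(n-1)
n = 8 + 4 = 12
2^(12 - 1) = 2^11 = 2048
Verification: sum of C(12,k) for even k = 1 + 66 + 495 + 924 + 495 + 66 + 1 = 2048
Result = 2048


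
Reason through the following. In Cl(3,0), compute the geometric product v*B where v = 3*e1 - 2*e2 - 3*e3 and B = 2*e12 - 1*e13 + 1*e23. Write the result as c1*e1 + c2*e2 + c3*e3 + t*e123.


vB has grade-1 (vector) and grade-3 (trivector) parts: vB = (v _| B) + (v ^ B).
Vector part <vB>_1:
  e1: -v2*b12 - v3*b13 = -(-2)*(2) - (-3)*(-1) = 1
  e2: v1*b12 - v3*b23 = (3)*(2) - (-3)*(1) = 9
  e3: v1*b13 + v2*b23 = (3)*(-1) + (-2)*(1) = -5
Trivector part <vB>_3:
  e123: v1*b23 - v2*b13 + v3*b12 = (3)*(1) - (-2)*(-1) + (-3)*(2) = -5
vB = 1*e1 + 9*e2 - 5*e3 - 5*e123


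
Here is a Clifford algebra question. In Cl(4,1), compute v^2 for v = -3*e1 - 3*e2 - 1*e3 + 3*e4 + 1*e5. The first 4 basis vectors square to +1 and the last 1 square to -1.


v^2 = sum of c_i^2 * e_i^2
Positive signature terms (e_i^2 = +1): (-3)^2 + (-3)^2 + (-1)^2 + 3^2 = 28
Negative signature terms (e_j^2 = -1): 1^2 = 1
v^2 = 28 - 1 = 27


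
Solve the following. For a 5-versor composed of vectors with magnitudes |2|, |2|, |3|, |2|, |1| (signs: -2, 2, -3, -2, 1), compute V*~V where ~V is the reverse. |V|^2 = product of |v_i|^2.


Each vector v_i has |v_i|^2 = s_i^2
Squared scales: (-2)^2 = 4, 2^2 = 4, (-3)^2 = 9, (-2)^2 = 4, 1^2 = 1
|V|^2 = 4 * 4 * 9 * 4 * 1
= 576


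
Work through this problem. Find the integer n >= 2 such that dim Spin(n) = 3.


dim Spin(n) = dim so(n) = n(n-1)/2.
Solve n(n-1)/2 = 3, i.e. n^2 - n - 6 = 0.
Discriminant = 1 + 8*3 = 25
n = (1 + sqrt(25))/2 = (1 + 5)/2 = 3


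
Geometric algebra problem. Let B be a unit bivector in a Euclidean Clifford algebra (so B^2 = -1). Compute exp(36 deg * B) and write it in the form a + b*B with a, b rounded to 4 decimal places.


For a unit bivector B with B^2 = -1, the exponential series gives
e^(theta*B) = cos(theta) + sin(theta)*B (the GA analogue of Euler's formula).
theta = 36 degrees = 0.628319 rad
cos(36 deg) = 0.8090
sin(36 deg) = 0.5878
exp(theta*B) = 0.8090 + 0.5878*B


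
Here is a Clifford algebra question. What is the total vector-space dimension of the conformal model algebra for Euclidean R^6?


The conformal model of R^6 uses Cl(7,1): the 6 Euclidean generators plus two extra orthogonal generators e+ (e+^2 = +1) and e- (e-^2 = -1), from which the null vectors e0, einf are built.
Number of generators m = 6 + 2 = 8.
dim Cl(p,q) = 2^m = 2^8 = 256


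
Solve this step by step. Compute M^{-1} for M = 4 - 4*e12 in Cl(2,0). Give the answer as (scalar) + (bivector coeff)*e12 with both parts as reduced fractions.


M = 4 - 4*e12, where e12^2 = -1.
Since M commutes with its reverse ~M = a - b*e12, M * ~M = a^2 - b^2*e12^2 = a^2 + b^2.
So M^{-1} = ~M / (a^2 + b^2) = (a - b*e12)/(a^2 + b^2).
a^2 + b^2 = 16 + 16 = 32
Scalar part = 4/32 = 1/8
Bivector coeff = 4/32 = 1/8
M^{-1} = 1/8 + 1/8*e12


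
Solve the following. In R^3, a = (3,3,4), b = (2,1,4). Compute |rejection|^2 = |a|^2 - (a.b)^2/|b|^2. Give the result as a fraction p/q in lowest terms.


|a|^2 = 3^2 + 3^2 + 4^2 = 34
|b|^2 = 2^2 + 1^2 + 4^2 = 21
a . b = 3*2 + 3*1 + 4*4 = 25
(a.b)^2 = 25^2 = 625
|rej|^2 = 34 - 625/21
= (714 - 625)/21
= 89/21
In lowest terms: 89/21


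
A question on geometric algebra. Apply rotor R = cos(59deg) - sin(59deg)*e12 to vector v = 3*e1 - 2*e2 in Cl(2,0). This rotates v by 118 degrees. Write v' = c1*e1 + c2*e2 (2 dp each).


Rotor R = cos(59deg) - sin(59deg)*e12
Rotation angle theta = 2 * 59 = 118 degrees
v' = R*v*~R rotates v by theta.
cos(118deg) = -0.4695, sin(118deg) = 0.8829
v'_1 = 3*cos(118deg) - (-2)*sin(118deg)
= 3*(-0.4695) - (-2)*0.8829
= 0.36
v'_2 = 3*sin(118deg) + (-2)*cos(118deg)
= 3*0.8829 + (-2)*(-0.4695)
= 3.59
v' = 0.36*e1 + 3.59*e2


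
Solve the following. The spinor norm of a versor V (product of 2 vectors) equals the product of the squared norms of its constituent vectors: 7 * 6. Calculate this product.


Spinor norm N(V) = |v1|^2 * |v2|^2 * ... * |v2|^2
= 7 * 6
Running product: 7, 42
N(V) = 42


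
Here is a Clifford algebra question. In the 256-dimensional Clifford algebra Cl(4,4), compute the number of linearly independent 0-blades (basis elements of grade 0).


Number of grade-k basis blades in Cl(p,q) with n = p + q is C(n, k).
n = 4 + 4 = 8
C(8, 0) = 8! / (0! * 8!)
= 40320 / (1 * 40320)
= 1


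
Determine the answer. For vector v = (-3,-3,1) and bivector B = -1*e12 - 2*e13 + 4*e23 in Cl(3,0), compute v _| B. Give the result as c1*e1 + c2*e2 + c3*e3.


Left contraction v _| B = <vB>_1 (grade-1 part of the geometric product vB).
Using e1_|e12 = e2, e2_|e12 = -e1, e1_|e13 = e3, e3_|e13 = -e1, e2_|e23 = e3, e3_|e23 = -e2:
e1 coeff: -v2*b12 - v3*b13 = -(-3)*(-1) - (1)*(-2) = -1
e2 coeff: v1*b12 - v3*b23 = (-3)*(-1) - (1)*(4) = -1
e3 coeff: v1*b13 + v2*b23 = (-3)*(-2) + (-3)*(4) = -6
v _| B = -1*e1 - 1*e2 - 6*e3


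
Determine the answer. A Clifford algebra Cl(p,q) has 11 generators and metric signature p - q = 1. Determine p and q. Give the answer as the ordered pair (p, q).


We need p + q = 11 and p - q = 1.
Adding: 2p = 11 + 1 = 12, so p = 6.
Then q = 11 - 6 = 5.
(p, q) = (6, 5)


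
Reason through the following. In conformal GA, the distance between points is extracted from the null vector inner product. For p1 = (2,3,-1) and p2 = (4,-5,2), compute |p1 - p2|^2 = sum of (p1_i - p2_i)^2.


p1 - p2 = (-2, 8, -3)
|p1 - p2|^2 = (-2)^2 + 8^2 + (-3)^2
= 4 + 64 + 9
= 77


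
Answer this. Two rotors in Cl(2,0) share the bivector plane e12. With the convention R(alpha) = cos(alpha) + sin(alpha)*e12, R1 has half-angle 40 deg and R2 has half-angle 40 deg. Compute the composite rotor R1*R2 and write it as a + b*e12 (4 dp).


Same-plane rotors commute and their half-angles add:
R1*R2 = cos(a1 + a2) + sin(a1 + a2)*e12.
a1 + a2 = 40 + 40 = 80 deg
cos(80 deg) = 0.1736
sin(80 deg) = 0.9848
R1*R2 = 0.1736 + 0.9848*e12


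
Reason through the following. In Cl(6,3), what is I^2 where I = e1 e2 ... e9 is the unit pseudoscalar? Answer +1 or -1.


The pseudoscalar I = e1...e_n (product of all n generators) of Cl(p,q) satisfies I^2 = (-1)^(q + n(n-1)/2).
p = 6, q = 3, n = p + q = 9
n(n-1)/2 = 9 * 8 / 2 = 36
Exponent = q + n(n-1)/2 = 3 + 36 = 39
I^2 = (-1)^39 = -1


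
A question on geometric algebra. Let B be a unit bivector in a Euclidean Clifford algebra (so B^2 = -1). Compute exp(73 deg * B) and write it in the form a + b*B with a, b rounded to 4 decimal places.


For a unit bivector B with B^2 = -1, the exponential series gives
e^(theta*B) = cos(theta) + sin(theta)*B (the GA analogue of Euler's formula).
theta = 73 degrees = 1.27409 rad
cos(73 deg) = 0.2924
sin(73 deg) = 0.9563
exp(theta*B) = 0.2924 + 0.9563*B


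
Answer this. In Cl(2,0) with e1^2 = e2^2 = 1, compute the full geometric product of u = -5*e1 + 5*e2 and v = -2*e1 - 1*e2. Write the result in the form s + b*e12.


Expand: (-5*e1 + 5*e2)(-2*e1 - 1*e2)
= (-5)*(-2)*e1e1 + (-5)*(-1)*e1e2 + 5*(-2)*e2e1 + 5*(-1)*e2e2
Using e1^2 = e2^2 = 1, e2e1 = -e1e2:
Scalar part s = (-5)*(-2) + 5*(-1) = 10 + (-5) = 5
Bivector part b = (-5)*(-1) - 5*(-2) = 5 - (-10) = 15
uv = 5 + 15*e12


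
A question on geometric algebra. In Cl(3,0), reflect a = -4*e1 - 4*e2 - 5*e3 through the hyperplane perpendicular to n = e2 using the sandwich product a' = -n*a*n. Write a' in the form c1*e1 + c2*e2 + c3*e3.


Reflection formula: a' = -n*a*n, with n = e2 (unit vector, n^2 = 1).
For reflection through hyperplane perp to e2:
The component along e2 flips sign, others stay.
a = (-4, -4, -5)
a' = (-4, 4, -5)
a' = -4*e1 + 4*e2 - 5*e3


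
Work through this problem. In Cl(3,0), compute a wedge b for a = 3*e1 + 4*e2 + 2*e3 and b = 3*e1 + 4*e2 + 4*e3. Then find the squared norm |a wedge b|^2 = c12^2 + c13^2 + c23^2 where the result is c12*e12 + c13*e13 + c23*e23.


a wedge b = (a1*b2 - a2*b1)*e12 + (a1*b3 - a3*b1)*e13 + (a2*b3 - a3*b2)*e23
e12 coeff: 3*4 - 4*3 = 12 - 12 = 0
e13 coeff: 3*4 - 2*3 = 12 - 6 = 6
e23 coeff: 4*4 - 2*4 = 16 - 8 = 8
|a wedge b|^2 = 0^2 + 6^2 + 8^2
= 0 + 36 + 64
= 100


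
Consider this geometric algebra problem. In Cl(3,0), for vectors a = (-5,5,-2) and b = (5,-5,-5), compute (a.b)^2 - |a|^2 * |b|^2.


a . b = (-5)*5 + 5*(-5) + (-2)*(-5)
= -25 + (-25) + 10 = -40
|a|^2 = (-5)^2 + 5^2 + (-2)^2 = 54
|b|^2 = 5^2 + (-5)^2 + (-5)^2 = 75
(a.b)^2 = (-40)^2 = 1600
|a|^2 * |b|^2 = 54 * 75 = 4050
Result = 1600 - 4050 = -2450


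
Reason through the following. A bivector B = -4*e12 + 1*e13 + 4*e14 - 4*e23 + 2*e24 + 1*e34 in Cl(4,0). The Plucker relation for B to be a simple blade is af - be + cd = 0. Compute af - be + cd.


Plucker relation: af - be + cd
a*f = (-4)*1 = -4
b*e = 1*2 = 2
c*d = 4*(-4) = -16
af - be + cd = -4 - 2 + (-16)
= -22


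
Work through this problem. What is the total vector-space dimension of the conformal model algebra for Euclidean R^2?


The conformal model of R^2 uses Cl(3,1): the 2 Euclidean generators plus two extra orthogonal generators e+ (e+^2 = +1) and e- (e-^2 = -1), from which the null vectors e0, einf are built.
Number of generators m = 2 + 2 = 4.
dim Cl(p,q) = 2^m = 2^4 = 16


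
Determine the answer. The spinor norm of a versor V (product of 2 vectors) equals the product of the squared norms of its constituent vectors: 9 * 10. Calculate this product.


Spinor norm N(V) = |v1|^2 * |v2|^2 * ... * |v2|^2
= 9 * 10
Running product: 9, 90
N(V) = 90


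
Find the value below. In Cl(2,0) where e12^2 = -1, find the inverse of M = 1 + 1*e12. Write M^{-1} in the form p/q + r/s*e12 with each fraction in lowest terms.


M = 1 + 1*e12, where e12^2 = -1.
Since M commutes with its reverse ~M = a - b*e12, M * ~M = a^2 - b^2*e12^2 = a^2 + b^2.
So M^{-1} = ~M / (a^2 + b^2) = (a - b*e12)/(a^2 + b^2).
a^2 + b^2 = 1 + 1 = 2
Scalar part = 1/2 = 1/2
Bivector coeff = -1/2 = -1/2
M^{-1} = 1/2 - 1/2*e12
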